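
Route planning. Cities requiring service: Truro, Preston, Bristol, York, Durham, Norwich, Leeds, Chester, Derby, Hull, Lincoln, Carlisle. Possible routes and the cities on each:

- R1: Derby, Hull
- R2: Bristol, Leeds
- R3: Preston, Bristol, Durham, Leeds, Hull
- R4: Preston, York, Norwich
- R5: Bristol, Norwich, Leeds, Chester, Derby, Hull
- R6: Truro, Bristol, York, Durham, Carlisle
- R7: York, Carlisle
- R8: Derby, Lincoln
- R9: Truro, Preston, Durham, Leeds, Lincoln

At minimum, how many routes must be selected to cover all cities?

R5, R6, R9 together cover {Truro, Preston, Bristol, York, Durham, Norwich, Leeds, Chester, Derby, Hull, Lincoln, Carlisle} — every city.
No 2 of the 9 routes cover everything (all 36 pairs fall short), so 3 is minimum.

3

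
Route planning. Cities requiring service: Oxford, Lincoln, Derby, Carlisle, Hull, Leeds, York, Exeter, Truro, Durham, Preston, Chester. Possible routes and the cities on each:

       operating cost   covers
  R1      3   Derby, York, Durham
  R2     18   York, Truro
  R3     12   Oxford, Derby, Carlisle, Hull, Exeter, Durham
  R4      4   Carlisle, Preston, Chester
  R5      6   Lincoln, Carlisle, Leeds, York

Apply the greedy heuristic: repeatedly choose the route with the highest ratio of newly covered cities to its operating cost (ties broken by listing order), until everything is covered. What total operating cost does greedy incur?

Pick 1: R1 adds 3 new (Derby, York, Durham) at operating cost 3 (ratio 3/3).
Pick 2: R4 adds 3 new (Carlisle, Preston, Chester) at operating cost 4 (ratio 3/4).
Pick 3: R5 adds 2 new (Lincoln, Leeds) at operating cost 6 (ratio 2/6).
Pick 4: R3 adds 3 new (Oxford, Hull, Exeter) at operating cost 12 (ratio 3/12).
Pick 5: R2 adds 1 new (Truro) at operating cost 18 (ratio 1/18).
Greedy total operating cost: 3 + 4 + 6 + 12 + 18 = 43. (The true optimum is 40, so greedy overshoots here.)

43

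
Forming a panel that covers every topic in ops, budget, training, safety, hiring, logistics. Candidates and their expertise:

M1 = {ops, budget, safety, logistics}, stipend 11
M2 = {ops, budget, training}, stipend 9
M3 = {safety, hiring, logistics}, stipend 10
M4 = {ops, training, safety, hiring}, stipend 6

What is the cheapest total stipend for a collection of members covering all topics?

M1, M4 cover every topic at stipend 11 + 6 = 17.
Any cover uses at least 2 members; among all covering selections none totals below 17.

17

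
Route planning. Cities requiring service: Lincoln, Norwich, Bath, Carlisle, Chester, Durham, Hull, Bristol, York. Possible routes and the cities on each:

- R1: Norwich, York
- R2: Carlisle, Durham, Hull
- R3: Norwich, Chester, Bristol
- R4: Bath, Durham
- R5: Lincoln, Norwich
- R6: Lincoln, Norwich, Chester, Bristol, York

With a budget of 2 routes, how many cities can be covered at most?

8

Choosing R2, R6 covers {Lincoln, Norwich, Carlisle, Chester, Durham, Hull, Bristol, York} — 8 cities.
No choice of 2 routes does better; here Bath is left uncovered.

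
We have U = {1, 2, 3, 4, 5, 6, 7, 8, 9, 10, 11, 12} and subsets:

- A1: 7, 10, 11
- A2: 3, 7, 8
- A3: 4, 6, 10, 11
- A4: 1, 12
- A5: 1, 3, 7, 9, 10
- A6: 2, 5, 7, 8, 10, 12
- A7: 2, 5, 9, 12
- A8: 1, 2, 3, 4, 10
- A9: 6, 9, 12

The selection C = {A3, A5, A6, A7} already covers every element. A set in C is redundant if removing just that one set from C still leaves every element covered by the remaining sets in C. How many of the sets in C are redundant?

1

Drop A3: 4, 6, 11 uncovered — not redundant.
Drop A5: 1, 3 uncovered — not redundant.
Drop A6: 8 uncovered — not redundant.
Drop A7: the rest still cover every element — redundant.
1 redundant: A7.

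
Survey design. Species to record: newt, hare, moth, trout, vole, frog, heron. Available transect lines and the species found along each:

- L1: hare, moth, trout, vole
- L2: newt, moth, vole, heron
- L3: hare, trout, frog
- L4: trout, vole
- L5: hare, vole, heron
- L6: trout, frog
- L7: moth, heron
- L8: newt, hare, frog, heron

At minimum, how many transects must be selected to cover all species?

2

L1, L8 together cover {newt, hare, moth, trout, vole, frog, heron} — every species.
No single transect contains all 7 species, so 2 is optimal.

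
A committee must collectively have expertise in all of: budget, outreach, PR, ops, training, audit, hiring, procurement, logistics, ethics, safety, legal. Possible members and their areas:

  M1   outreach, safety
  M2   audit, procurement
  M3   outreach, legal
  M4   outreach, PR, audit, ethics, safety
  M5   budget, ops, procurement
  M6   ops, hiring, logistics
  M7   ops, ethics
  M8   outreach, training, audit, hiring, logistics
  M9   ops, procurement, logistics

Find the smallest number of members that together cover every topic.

M3, M4, M5, M8 together cover {budget, outreach, PR, ops, training, audit, hiring, procurement, logistics, ethics, safety, legal} — every topic.
No 3 of the 9 members cover everything (all 84 triples fall short), so 4 is minimum.

4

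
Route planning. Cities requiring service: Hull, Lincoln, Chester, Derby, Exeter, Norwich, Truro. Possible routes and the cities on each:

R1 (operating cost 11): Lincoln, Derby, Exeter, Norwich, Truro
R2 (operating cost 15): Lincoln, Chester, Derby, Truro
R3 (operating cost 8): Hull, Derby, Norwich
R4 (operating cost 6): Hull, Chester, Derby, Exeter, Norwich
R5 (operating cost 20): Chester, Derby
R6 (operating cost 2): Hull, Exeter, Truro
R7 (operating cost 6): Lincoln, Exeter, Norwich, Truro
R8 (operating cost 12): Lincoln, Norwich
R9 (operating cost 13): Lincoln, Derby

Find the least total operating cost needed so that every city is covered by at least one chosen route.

R4, R7 cover every city at operating cost 6 + 6 = 12.
Any cover uses at least 2 routes; among all covering selections none totals below 12.
Greedy by coverage-per-operating cost would pick R6, R4, R7 for 14 — worse than the optimum 12.

12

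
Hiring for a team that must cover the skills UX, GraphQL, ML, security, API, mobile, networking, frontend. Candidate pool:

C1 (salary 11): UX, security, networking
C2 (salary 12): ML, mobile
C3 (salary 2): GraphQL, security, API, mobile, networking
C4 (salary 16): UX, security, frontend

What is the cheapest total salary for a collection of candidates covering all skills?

C2, C3, C4 cover every skill at salary 12 + 2 + 16 = 30.
Any cover uses at least 3 candidates; among all covering selections none totals below 30.

30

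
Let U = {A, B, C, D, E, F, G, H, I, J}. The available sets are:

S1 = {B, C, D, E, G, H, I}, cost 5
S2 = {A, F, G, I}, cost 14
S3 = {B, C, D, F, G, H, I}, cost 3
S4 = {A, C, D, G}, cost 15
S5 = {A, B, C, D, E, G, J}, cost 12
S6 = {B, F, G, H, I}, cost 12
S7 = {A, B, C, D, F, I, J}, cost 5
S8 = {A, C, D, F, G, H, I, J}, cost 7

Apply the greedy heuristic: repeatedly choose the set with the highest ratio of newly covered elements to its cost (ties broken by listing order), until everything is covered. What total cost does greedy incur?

Pick 1: S3 adds 7 new (B, C, D, F, G, H, I) at cost 3 (ratio 7/3).
Pick 2: S7 adds 2 new (A, J) at cost 5 (ratio 2/5).
Pick 3: S1 adds 1 new (E) at cost 5 (ratio 1/5).
Greedy total cost: 3 + 5 + 5 = 13. (The true optimum is 10, so greedy overshoots here.)

13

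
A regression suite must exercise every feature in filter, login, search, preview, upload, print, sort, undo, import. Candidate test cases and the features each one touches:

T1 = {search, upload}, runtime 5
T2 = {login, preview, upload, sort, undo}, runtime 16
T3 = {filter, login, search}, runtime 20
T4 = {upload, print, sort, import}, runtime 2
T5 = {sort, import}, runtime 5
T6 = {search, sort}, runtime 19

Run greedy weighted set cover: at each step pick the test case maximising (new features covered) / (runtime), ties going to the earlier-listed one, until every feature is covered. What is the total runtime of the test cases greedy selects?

43

Pick 1: T4 adds 4 new (upload, print, sort, import) at runtime 2 (ratio 4/2).
Pick 2: T1 adds 1 new (search) at runtime 5 (ratio 1/5).
Pick 3: T2 adds 3 new (login, preview, undo) at runtime 16 (ratio 3/16).
Pick 4: T3 adds 1 new (filter) at runtime 20 (ratio 1/20).
Greedy total runtime: 2 + 5 + 16 + 20 = 43. (The true optimum is 38, so greedy overshoots here.)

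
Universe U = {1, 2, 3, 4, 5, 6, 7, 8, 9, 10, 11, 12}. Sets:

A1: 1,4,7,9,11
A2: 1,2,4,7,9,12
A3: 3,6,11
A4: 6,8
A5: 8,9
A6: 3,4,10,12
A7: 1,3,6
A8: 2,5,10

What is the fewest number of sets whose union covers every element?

A1, A4, A6, A8 together cover {1, 2, 3, 4, 5, 6, 7, 8, 9, 10, 11, 12} — every element.
No 3 of the 8 sets cover everything (all 56 triples fall short), so 4 is minimum.

4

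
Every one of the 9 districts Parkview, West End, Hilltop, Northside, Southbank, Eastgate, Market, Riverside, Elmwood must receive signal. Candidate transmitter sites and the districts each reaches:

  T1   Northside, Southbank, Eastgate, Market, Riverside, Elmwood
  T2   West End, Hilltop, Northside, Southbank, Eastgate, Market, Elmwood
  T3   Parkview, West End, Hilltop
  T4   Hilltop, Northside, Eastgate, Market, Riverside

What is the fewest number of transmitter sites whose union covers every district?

T1, T3 together cover {Parkview, West End, Hilltop, Northside, Southbank, Eastgate, Market, Riverside, Elmwood} — every district.
No single transmitter site contains all 9 districts, so 2 is optimal.
Greedy (largest uncovered first) would take T2, T1, T3 — 3 transmitter sites — but 2 suffice.

2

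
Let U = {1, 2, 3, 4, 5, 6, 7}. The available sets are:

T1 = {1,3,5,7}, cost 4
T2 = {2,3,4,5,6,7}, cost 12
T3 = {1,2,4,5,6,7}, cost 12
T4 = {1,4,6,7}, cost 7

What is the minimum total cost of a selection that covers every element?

T1, T2 cover every element at cost 4 + 12 = 16.
Any cover uses at least 2 sets; among all covering selections none totals below 16.
Greedy by coverage-per-cost would pick T1, T4, T2 for 23 — worse than the optimum 16.

16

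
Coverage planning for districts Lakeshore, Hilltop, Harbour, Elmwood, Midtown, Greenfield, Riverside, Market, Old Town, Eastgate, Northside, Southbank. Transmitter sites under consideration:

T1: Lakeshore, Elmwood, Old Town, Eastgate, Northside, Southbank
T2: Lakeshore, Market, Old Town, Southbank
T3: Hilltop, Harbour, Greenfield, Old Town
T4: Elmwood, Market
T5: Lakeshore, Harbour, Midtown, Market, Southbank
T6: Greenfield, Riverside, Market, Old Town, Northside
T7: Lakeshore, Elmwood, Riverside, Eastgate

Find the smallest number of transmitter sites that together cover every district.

T1, T3, T5, T6 together cover {Lakeshore, Hilltop, Harbour, Elmwood, Midtown, Greenfield, Riverside, Market, Old Town, Eastgate, Northside, Southbank} — every district.
No 3 of the 7 transmitter sites cover everything (all 35 triples fall short), so 4 is minimum.

4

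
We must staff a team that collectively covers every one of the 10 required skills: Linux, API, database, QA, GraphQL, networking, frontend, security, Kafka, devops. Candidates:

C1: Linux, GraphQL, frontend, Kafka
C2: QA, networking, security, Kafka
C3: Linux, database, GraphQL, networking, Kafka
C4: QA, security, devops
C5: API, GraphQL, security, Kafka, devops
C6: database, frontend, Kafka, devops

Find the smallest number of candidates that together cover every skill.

4

C1, C2, C3, C5 together cover {Linux, API, database, QA, GraphQL, networking, frontend, security, Kafka, devops} — every skill.
No 3 of the 6 candidates cover everything (all 20 triples fall short), so 4 is minimum.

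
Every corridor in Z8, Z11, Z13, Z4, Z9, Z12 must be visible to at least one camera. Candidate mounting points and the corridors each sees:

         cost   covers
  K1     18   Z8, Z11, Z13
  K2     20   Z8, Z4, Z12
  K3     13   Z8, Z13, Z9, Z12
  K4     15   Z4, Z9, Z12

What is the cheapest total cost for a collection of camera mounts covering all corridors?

K1, K4 cover every corridor at cost 18 + 15 = 33.
Any cover uses at least 2 camera mounts; among all covering selections none totals below 33.
Greedy by coverage-per-cost would pick K3, K4, K1 for 46 — worse than the optimum 33.

33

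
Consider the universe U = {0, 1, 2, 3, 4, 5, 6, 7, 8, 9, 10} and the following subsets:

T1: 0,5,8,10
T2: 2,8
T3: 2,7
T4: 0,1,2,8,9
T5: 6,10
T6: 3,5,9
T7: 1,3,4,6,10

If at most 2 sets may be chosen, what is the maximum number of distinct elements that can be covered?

Choosing T4, T7 covers {0, 1, 2, 3, 4, 6, 8, 9, 10} — 9 elements.
No choice of 2 sets does better; here 5, 7 are left uncovered.

9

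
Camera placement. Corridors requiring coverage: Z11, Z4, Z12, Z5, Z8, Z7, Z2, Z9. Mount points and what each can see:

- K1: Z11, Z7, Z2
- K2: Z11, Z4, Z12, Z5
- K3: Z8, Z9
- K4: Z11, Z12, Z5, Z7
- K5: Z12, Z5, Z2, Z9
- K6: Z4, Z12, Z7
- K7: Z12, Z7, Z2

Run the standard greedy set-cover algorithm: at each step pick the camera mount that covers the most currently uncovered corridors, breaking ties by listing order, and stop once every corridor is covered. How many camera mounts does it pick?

Pick 1: K2 covers 4 new corridors (Z11, Z4, Z12, Z5).
Pick 2: K1 covers 2 new corridors (Z7, Z2).
Pick 3: K3 covers 2 new corridors (Z8, Z9).
Greedy uses 3 camera mounts.

3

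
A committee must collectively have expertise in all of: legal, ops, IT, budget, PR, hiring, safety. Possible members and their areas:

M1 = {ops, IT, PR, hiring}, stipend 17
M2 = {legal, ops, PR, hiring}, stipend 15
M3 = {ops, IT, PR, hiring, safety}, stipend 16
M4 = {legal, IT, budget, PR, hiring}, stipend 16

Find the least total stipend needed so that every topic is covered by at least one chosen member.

32

M3, M4 cover every topic at stipend 16 + 16 = 32.
Any cover uses at least 2 members; among all covering selections none totals below 32.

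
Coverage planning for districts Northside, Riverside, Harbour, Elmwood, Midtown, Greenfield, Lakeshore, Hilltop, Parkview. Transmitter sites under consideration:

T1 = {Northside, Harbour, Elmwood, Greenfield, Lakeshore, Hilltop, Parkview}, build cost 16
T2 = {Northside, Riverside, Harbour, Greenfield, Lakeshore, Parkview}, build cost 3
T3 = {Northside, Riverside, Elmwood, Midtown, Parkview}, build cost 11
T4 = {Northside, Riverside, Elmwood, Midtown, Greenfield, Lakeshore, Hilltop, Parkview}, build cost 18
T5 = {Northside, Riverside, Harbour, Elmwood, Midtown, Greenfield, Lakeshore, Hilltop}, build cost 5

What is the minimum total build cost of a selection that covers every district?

T2, T5 cover every district at build cost 3 + 5 = 8.
Any cover uses at least 2 transmitter sites; among all covering selections none totals below 8.

8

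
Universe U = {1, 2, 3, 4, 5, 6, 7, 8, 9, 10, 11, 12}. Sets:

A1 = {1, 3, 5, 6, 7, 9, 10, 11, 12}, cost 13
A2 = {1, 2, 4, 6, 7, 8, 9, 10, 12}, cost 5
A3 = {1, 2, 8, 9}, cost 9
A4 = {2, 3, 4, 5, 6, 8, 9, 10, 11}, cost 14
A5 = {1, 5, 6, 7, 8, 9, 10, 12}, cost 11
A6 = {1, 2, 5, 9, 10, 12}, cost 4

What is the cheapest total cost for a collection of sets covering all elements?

A1, A2 cover every element at cost 13 + 5 = 18.
Any cover uses at least 2 sets; among all covering selections none totals below 18.
Greedy by coverage-per-cost would pick A2, A6, A1 for 22 — worse than the optimum 18.

18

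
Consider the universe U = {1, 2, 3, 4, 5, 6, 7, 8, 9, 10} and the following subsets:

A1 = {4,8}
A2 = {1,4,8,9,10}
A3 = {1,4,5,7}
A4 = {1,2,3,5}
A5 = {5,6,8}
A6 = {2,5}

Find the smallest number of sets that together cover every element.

A2, A3, A4, A5 together cover {1, 2, 3, 4, 5, 6, 7, 8, 9, 10} — every element.
No 3 of the 6 sets cover everything (all 20 triples fall short), so 4 is minimum.

4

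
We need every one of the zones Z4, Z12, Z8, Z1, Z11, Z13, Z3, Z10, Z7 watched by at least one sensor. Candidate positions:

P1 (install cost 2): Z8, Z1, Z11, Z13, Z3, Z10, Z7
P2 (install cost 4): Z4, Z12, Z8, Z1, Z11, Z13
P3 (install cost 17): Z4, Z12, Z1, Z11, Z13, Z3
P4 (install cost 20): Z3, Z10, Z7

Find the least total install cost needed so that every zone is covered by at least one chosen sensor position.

P1, P2 cover every zone at install cost 2 + 4 = 6.
Any cover uses at least 2 sensor positions; among all covering selections none totals below 6.

6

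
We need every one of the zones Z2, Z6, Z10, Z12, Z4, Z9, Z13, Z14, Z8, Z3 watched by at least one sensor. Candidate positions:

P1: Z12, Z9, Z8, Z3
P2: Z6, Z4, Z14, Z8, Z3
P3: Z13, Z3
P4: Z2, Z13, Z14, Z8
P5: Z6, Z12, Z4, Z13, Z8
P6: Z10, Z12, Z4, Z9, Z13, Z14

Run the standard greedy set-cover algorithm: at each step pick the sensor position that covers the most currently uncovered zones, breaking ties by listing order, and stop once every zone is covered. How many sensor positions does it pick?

Pick 1: P6 covers 6 new zones (Z10, Z12, Z4, Z9, Z13, Z14).
Pick 2: P2 covers 3 new zones (Z6, Z8, Z3).
Pick 3: P4 covers 1 new zones (Z2).
Greedy uses 3 sensor positions.

3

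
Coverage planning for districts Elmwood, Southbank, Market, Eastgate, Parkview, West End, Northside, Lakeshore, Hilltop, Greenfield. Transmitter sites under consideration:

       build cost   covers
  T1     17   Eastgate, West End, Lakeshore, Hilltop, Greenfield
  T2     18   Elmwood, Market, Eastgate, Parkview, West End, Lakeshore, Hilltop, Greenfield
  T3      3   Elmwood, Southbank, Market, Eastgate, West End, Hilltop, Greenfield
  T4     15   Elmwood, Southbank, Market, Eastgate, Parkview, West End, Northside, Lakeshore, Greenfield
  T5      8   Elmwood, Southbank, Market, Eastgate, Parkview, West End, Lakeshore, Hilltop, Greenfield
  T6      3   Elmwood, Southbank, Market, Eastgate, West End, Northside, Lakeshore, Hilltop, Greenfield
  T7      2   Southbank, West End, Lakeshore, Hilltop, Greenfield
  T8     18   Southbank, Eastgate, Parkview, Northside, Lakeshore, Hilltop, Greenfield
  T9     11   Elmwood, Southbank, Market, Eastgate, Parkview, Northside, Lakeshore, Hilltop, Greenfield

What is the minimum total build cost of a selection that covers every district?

11

T5, T6 cover every district at build cost 8 + 3 = 11.
Any cover uses at least 2 transmitter sites; among all covering selections none totals below 11.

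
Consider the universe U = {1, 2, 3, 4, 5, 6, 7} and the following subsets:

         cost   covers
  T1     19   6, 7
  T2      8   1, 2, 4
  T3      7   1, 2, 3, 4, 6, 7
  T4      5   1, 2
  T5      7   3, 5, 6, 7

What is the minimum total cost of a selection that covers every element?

T3, T5 cover every element at cost 7 + 7 = 14.
Any cover uses at least 2 sets; among all covering selections none totals below 14.

14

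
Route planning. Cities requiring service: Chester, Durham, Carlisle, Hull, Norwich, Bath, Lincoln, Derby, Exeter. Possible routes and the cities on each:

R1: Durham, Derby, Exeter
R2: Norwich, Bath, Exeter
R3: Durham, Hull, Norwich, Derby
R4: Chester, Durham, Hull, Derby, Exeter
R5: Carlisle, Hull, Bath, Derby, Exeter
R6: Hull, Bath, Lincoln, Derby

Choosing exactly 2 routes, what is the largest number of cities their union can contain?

7

Choosing R2, R4 covers {Chester, Durham, Hull, Norwich, Bath, Derby, Exeter} — 7 cities.
No choice of 2 routes does better; here Carlisle, Lincoln are left uncovered.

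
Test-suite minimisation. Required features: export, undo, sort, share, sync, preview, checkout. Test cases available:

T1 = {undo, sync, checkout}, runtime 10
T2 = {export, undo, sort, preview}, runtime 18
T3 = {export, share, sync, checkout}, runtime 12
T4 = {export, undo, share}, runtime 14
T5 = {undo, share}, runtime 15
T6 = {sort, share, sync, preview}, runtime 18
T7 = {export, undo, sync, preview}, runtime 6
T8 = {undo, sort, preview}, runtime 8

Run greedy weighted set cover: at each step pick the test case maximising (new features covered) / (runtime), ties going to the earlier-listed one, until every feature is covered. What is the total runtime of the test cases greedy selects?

Pick 1: T7 adds 4 new (export, undo, sync, preview) at runtime 6 (ratio 4/6).
Pick 2: T3 adds 2 new (share, checkout) at runtime 12 (ratio 2/12).
Pick 3: T8 adds 1 new (sort) at runtime 8 (ratio 1/8).
Greedy total runtime: 6 + 12 + 8 = 26. (The true optimum is 20, so greedy overshoots here.)

26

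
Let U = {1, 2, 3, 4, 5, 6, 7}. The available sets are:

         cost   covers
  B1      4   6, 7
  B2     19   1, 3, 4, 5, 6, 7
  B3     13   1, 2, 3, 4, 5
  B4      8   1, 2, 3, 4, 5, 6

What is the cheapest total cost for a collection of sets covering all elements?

B1, B4 cover every element at cost 4 + 8 = 12.
Any cover uses at least 2 sets; among all covering selections none totals below 12.

12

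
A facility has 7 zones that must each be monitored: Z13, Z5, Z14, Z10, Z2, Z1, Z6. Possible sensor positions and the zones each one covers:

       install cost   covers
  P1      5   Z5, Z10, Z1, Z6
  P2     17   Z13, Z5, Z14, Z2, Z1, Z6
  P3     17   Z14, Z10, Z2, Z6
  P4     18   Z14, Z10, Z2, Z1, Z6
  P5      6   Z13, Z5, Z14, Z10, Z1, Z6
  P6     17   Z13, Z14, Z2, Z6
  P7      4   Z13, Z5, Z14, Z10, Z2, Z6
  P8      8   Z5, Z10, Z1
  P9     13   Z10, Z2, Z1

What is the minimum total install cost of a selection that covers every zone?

P1, P7 cover every zone at install cost 5 + 4 = 9.
Any cover uses at least 2 sensor positions; among all covering selections none totals below 9.

9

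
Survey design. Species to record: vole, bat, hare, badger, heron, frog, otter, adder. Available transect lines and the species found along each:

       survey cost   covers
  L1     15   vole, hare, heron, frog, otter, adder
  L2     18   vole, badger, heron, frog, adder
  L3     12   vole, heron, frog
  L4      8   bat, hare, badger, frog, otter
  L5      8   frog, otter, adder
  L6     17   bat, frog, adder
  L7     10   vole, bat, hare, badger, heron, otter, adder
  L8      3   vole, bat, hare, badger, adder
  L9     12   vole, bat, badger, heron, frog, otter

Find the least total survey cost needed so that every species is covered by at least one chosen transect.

L8, L9 cover every species at survey cost 3 + 12 = 15.
Any cover uses at least 2 transects; among all covering selections none totals below 15.

15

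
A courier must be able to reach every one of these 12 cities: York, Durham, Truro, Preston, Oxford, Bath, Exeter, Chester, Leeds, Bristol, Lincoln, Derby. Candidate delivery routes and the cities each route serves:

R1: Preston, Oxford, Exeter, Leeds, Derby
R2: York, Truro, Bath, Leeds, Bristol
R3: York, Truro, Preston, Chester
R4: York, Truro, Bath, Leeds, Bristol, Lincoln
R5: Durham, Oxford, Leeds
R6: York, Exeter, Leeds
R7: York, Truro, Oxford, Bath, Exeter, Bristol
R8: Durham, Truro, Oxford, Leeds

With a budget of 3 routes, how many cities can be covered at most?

Choosing R1, R3, R4 covers {York, Truro, Preston, Oxford, Bath, Exeter, Chester, Leeds, Bristol, Lincoln, Derby} — 11 cities.
No choice of 3 routes does better; here Durham is left uncovered.

11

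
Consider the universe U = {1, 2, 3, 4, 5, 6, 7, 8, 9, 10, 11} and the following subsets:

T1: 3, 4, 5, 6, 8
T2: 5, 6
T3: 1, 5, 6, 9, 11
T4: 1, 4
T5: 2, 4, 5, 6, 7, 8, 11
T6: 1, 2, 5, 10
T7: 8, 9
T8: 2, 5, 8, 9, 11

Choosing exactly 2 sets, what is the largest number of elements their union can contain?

9

Choosing T3, T5 covers {1, 2, 4, 5, 6, 7, 8, 9, 11} — 9 elements.
No choice of 2 sets does better; here 3, 10 are left uncovered.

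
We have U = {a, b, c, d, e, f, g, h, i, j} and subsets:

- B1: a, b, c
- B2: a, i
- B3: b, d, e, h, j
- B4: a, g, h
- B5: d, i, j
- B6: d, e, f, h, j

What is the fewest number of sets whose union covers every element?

B1, B2, B4, B6 together cover {a, b, c, d, e, f, g, h, i, j} — every element.
No 3 of the 6 sets cover everything (all 20 triples fall short), so 4 is minimum.
Greedy (largest uncovered first) would take B3, B1, B2, B4, B6 — 5 sets — but 4 suffice.

4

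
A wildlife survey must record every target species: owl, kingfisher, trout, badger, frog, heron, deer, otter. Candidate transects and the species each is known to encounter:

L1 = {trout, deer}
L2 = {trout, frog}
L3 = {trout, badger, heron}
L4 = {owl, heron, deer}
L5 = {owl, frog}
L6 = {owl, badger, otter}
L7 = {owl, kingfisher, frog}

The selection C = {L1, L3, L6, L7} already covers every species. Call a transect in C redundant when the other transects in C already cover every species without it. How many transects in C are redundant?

Drop L1: deer uncovered — not redundant.
Drop L3: heron uncovered — not redundant.
Drop L6: otter uncovered — not redundant.
Drop L7: kingfisher, frog uncovered — not redundant.
None of the transects in C is redundant.

0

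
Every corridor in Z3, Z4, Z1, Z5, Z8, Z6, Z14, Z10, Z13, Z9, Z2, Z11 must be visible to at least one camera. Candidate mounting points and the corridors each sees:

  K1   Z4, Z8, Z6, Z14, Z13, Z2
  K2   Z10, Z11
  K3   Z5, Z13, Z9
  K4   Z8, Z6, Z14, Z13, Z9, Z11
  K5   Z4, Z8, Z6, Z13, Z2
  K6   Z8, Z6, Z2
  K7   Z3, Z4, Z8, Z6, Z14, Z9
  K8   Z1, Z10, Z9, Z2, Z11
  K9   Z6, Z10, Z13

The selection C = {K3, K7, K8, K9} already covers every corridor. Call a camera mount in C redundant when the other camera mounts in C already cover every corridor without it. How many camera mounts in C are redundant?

1

Drop K3: Z5 uncovered — not redundant.
Drop K7: Z3, Z4, Z8, Z14 uncovered — not redundant.
Drop K8: Z1, Z2, Z11 uncovered — not redundant.
Drop K9: the rest still cover every corridor — redundant.
1 redundant: K9.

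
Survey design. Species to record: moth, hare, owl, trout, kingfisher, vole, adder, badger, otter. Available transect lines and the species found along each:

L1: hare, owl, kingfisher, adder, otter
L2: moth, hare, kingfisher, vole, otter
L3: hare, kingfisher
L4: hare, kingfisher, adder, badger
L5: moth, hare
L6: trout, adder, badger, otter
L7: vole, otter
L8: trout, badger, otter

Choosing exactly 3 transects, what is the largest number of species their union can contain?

9

Choosing L1, L2, L6 covers {moth, hare, owl, trout, kingfisher, vole, adder, badger, otter} — 9 species.
That is all 9 species.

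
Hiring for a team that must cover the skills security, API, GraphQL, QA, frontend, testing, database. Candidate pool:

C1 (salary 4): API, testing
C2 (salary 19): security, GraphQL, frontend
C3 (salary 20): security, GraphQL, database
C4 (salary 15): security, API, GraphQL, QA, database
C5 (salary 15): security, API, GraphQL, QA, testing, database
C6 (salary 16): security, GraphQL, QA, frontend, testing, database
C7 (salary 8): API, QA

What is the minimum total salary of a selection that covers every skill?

20

C1, C6 cover every skill at salary 4 + 16 = 20.
Any cover uses at least 2 candidates; among all covering selections none totals below 20.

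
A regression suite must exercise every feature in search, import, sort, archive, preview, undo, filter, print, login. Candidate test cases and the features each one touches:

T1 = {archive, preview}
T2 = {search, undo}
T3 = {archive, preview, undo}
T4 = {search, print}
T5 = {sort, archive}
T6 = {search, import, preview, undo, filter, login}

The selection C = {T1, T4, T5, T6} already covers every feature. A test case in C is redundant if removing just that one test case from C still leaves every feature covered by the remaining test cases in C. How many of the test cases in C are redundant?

1

Drop T1: the rest still cover every feature — redundant.
Drop T4: print uncovered — not redundant.
Drop T5: sort uncovered — not redundant.
Drop T6: import, undo, filter, login uncovered — not redundant.
1 redundant: T1.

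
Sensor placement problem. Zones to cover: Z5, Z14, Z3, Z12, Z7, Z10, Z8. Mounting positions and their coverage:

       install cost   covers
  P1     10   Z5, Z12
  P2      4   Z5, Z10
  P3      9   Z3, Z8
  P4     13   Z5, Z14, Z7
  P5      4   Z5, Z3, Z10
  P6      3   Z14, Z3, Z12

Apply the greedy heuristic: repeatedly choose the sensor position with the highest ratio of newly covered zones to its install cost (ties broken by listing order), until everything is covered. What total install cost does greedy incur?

29

Pick 1: P6 adds 3 new (Z14, Z3, Z12) at install cost 3 (ratio 3/3).
Pick 2: P2 adds 2 new (Z5, Z10) at install cost 4 (ratio 2/4).
Pick 3: P3 adds 1 new (Z8) at install cost 9 (ratio 1/9).
Pick 4: P4 adds 1 new (Z7) at install cost 13 (ratio 1/13).
Greedy total install cost: 3 + 4 + 9 + 13 = 29.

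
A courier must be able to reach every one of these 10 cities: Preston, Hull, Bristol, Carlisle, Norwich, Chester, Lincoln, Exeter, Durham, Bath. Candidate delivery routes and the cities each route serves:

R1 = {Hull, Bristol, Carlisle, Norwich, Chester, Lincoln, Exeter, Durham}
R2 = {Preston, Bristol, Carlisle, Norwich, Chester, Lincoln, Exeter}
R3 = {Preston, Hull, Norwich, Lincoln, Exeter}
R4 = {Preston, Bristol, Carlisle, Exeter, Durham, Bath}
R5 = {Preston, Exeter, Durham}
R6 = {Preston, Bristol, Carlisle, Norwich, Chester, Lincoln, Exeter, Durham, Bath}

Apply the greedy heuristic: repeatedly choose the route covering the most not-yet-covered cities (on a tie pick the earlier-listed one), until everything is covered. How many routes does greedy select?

2

Pick 1: R6 covers 9 new cities (Preston, Bristol, Carlisle, Norwich, Chester, Lincoln, Exeter, Durham, Bath).
Pick 2: R1 covers 1 new cities (Hull).
Greedy uses 2 routes.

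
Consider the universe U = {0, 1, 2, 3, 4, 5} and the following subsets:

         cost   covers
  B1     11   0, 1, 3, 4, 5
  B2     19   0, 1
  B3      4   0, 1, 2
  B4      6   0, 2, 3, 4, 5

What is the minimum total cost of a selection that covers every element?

10

B3, B4 cover every element at cost 4 + 6 = 10.
Any cover uses at least 2 sets; among all covering selections none totals below 10.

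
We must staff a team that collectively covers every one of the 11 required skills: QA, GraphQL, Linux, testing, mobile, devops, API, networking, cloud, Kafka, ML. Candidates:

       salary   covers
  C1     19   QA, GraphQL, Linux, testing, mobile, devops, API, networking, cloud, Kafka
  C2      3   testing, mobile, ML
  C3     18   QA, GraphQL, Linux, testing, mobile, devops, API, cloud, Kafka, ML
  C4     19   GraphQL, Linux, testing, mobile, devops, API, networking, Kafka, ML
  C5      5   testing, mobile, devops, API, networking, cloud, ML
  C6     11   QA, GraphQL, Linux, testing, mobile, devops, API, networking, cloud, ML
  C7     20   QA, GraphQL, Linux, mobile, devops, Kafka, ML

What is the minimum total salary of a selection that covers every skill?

22

C1, C2 cover every skill at salary 19 + 3 = 22.
Any cover uses at least 2 candidates; among all covering selections none totals below 22.
Greedy by coverage-per-salary would pick C5, C6, C3 for 34 — worse than the optimum 22.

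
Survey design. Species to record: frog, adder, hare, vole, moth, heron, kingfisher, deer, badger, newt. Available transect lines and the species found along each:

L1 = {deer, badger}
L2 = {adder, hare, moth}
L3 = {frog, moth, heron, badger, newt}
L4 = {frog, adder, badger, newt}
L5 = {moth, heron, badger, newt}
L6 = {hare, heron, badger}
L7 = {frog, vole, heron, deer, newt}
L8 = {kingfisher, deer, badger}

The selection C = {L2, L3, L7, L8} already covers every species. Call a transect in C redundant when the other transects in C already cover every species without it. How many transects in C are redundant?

1

Drop L2: adder, hare uncovered — not redundant.
Drop L3: the rest still cover every species — redundant.
Drop L7: vole uncovered — not redundant.
Drop L8: kingfisher uncovered — not redundant.
1 redundant: L3.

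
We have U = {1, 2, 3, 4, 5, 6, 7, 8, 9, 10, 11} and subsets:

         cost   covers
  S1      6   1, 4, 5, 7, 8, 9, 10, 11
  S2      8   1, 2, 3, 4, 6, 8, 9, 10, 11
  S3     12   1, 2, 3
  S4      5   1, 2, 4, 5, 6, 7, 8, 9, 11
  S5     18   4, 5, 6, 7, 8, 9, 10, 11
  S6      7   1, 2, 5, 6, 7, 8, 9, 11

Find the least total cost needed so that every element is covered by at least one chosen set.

S2, S4 cover every element at cost 8 + 5 = 13.
Any cover uses at least 2 sets; among all covering selections none totals below 13.

13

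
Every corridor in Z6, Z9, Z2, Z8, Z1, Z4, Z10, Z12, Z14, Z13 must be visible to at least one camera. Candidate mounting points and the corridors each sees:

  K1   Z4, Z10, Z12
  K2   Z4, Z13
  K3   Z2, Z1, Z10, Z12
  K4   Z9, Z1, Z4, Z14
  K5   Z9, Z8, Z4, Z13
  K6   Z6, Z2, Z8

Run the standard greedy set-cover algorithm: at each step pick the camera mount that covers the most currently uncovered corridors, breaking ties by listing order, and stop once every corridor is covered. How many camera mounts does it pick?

4

Pick 1: K3 covers 4 new corridors (Z2, Z1, Z10, Z12).
Pick 2: K5 covers 4 new corridors (Z9, Z8, Z4, Z13).
Pick 3: K4 covers 1 new corridors (Z14).
Pick 4: K6 covers 1 new corridors (Z6).
Greedy uses 4 camera mounts.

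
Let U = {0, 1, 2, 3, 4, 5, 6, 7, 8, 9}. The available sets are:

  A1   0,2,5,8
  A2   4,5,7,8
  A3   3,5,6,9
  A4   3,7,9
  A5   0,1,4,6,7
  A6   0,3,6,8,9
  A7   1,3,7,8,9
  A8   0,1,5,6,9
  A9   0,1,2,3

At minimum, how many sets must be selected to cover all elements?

3

A1, A3, A5 together cover {0, 1, 2, 3, 4, 5, 6, 7, 8, 9} — every element.
No 2 of the 9 sets cover everything (all 36 pairs fall short), so 3 is minimum.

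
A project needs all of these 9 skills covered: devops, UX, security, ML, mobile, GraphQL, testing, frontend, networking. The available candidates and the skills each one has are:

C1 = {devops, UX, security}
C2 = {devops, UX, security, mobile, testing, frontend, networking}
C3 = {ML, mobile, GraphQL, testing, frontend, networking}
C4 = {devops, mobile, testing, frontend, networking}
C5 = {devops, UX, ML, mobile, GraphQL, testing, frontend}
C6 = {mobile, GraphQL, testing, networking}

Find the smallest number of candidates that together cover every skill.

C1, C3 together cover {devops, UX, security, ML, mobile, GraphQL, testing, frontend, networking} — every skill.
No single candidate contains all 9 skills, so 2 is optimal.

2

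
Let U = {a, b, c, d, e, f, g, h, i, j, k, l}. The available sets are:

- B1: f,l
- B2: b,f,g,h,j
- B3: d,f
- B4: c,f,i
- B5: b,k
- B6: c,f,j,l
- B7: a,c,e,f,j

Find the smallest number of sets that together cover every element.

B1, B2, B3, B4, B5, B7 together cover {a, b, c, d, e, f, g, h, i, j, k, l} — every element.
No 5 of the 7 sets cover everything (all 21 size-5 selections fall short), so 6 is minimum.

6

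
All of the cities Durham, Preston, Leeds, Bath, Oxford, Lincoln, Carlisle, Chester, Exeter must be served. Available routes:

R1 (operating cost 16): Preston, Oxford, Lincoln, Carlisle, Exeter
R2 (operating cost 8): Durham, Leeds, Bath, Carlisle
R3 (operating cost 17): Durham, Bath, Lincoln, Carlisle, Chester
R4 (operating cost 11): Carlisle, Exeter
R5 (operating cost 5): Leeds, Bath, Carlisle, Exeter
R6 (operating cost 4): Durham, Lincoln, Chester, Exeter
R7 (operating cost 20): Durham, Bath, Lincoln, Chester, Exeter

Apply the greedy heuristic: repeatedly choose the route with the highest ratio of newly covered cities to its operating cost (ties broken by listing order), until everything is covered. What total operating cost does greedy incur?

Pick 1: R6 adds 4 new (Durham, Lincoln, Chester, Exeter) at operating cost 4 (ratio 4/4).
Pick 2: R5 adds 3 new (Leeds, Bath, Carlisle) at operating cost 5 (ratio 3/5).
Pick 3: R1 adds 2 new (Preston, Oxford) at operating cost 16 (ratio 2/16).
Greedy total operating cost: 4 + 5 + 16 = 25.

25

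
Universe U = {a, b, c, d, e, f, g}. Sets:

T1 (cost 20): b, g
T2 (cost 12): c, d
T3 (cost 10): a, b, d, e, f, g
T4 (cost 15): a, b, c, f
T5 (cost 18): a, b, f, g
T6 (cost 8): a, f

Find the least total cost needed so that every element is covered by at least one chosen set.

22

T2, T3 cover every element at cost 12 + 10 = 22.
Any cover uses at least 2 sets; among all covering selections none totals below 22.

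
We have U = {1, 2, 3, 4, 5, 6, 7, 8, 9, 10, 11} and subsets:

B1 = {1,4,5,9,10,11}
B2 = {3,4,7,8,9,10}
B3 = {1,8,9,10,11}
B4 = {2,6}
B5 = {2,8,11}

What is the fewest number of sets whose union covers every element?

3

B1, B2, B4 together cover {1, 2, 3, 4, 5, 6, 7, 8, 9, 10, 11} — every element.
No 2 of the 5 sets cover everything (all 10 pairs fall short), so 3 is minimum.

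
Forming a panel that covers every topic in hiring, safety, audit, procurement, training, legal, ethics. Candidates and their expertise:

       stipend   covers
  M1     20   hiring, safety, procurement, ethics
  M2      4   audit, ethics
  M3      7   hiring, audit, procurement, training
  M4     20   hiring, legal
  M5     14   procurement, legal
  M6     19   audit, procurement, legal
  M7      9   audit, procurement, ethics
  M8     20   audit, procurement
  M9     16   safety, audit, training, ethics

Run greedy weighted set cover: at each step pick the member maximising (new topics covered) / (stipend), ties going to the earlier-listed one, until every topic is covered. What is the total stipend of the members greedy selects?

Pick 1: M3 adds 4 new (hiring, audit, procurement, training) at stipend 7 (ratio 4/7).
Pick 2: M2 adds 1 new (ethics) at stipend 4 (ratio 1/4).
Pick 3: M5 adds 1 new (legal) at stipend 14 (ratio 1/14).
Pick 4: M9 adds 1 new (safety) at stipend 16 (ratio 1/16).
Greedy total stipend: 7 + 4 + 14 + 16 = 41. (The true optimum is 37, so greedy overshoots here.)

41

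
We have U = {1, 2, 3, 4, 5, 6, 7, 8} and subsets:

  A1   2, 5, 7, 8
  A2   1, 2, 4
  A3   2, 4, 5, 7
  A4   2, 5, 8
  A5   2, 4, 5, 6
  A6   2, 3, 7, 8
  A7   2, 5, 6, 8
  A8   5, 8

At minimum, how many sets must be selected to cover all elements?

A2, A5, A6 together cover {1, 2, 3, 4, 5, 6, 7, 8} — every element.
No 2 of the 8 sets cover everything (all 28 pairs fall short), so 3 is minimum.
Greedy (largest uncovered first) would take A1, A2, A5, A6 — 4 sets — but 3 suffice.

3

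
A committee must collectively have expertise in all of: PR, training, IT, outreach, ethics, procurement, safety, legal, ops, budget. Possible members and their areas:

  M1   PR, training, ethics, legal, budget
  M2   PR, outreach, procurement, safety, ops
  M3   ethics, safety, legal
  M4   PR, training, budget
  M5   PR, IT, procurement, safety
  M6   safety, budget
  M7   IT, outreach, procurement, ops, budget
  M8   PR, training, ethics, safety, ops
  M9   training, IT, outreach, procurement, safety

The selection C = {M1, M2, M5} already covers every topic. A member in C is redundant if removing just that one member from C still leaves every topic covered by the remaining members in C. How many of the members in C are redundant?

0

Drop M1: training, ethics, legal, budget uncovered — not redundant.
Drop M2: outreach, ops uncovered — not redundant.
Drop M5: IT uncovered — not redundant.
None of the members in C is redundant.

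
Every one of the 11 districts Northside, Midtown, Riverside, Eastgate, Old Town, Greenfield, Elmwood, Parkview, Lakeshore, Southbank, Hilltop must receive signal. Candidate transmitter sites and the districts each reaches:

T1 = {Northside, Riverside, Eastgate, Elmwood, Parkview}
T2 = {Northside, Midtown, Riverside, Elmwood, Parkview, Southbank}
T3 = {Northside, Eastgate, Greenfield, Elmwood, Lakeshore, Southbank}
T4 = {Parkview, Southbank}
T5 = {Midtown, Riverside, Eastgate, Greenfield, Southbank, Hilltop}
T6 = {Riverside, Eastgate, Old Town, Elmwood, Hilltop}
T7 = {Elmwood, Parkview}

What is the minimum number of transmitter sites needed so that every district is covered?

3

T2, T3, T6 together cover {Northside, Midtown, Riverside, Eastgate, Old Town, Greenfield, Elmwood, Parkview, Lakeshore, Southbank, Hilltop} — every district.
No 2 of the 7 transmitter sites cover everything (all 21 pairs fall short), so 3 is minimum.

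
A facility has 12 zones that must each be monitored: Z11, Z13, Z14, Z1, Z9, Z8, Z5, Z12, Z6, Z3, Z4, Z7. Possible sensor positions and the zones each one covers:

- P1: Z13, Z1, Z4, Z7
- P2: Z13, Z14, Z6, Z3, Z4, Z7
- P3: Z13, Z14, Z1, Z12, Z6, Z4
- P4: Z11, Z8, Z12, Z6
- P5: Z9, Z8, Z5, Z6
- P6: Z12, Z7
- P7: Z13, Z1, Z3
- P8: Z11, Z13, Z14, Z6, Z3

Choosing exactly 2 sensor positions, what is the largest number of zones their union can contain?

9

Choosing P2, P4 covers {Z11, Z13, Z14, Z8, Z12, Z6, Z3, Z4, Z7} — 9 zones.
No choice of 2 sensor positions does better; here Z1, Z9, Z5 are left uncovered.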